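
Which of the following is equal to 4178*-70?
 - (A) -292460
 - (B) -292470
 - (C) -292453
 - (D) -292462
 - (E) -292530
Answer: A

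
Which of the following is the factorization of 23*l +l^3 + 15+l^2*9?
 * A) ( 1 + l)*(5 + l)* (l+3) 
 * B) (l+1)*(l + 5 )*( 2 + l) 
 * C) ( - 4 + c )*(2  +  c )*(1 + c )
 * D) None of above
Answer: A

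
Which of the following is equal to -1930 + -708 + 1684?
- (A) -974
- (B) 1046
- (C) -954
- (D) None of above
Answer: C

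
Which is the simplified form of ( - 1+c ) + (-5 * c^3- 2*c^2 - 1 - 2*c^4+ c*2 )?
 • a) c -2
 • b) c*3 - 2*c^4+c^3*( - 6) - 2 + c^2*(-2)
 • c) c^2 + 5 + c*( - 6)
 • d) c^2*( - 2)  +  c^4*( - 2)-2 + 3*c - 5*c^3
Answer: d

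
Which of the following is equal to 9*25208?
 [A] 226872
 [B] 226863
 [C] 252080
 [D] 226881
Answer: A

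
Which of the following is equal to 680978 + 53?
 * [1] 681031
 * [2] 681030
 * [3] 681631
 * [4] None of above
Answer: 1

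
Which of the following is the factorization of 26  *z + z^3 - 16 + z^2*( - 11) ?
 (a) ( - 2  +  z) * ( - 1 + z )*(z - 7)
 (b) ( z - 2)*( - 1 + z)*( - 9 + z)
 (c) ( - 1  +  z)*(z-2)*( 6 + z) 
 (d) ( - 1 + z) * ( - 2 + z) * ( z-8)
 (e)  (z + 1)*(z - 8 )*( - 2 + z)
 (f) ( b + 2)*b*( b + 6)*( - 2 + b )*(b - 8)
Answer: d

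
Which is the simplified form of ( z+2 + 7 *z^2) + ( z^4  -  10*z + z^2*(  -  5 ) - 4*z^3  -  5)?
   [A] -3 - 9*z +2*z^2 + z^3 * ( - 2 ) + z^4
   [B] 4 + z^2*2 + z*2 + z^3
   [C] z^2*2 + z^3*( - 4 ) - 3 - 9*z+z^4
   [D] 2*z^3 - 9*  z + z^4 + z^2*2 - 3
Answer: C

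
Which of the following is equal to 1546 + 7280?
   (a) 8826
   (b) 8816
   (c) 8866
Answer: a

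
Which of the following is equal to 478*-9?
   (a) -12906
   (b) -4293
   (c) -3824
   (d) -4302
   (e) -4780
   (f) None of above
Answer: d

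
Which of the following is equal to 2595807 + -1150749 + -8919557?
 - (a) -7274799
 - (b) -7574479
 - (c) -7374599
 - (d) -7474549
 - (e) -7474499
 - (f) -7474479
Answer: e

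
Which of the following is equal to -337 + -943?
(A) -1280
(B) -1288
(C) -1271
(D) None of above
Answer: A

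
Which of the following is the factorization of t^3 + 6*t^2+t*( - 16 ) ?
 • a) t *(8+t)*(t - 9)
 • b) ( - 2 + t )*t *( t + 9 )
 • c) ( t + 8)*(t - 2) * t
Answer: c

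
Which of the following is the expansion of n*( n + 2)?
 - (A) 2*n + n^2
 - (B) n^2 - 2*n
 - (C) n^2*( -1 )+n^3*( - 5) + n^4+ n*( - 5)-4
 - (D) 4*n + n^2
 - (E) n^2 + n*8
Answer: A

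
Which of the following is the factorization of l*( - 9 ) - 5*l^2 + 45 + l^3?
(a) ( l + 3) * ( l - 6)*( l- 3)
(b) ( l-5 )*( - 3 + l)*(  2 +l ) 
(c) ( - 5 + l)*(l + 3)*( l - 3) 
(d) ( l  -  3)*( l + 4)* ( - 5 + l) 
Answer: c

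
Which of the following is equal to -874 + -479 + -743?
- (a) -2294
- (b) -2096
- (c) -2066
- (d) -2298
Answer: b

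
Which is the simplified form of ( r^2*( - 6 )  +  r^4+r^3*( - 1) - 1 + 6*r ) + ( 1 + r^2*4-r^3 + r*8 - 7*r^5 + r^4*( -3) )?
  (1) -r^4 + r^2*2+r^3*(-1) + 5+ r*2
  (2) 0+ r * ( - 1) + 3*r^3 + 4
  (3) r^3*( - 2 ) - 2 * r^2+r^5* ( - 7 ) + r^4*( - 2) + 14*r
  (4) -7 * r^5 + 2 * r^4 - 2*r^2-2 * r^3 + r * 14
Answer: 3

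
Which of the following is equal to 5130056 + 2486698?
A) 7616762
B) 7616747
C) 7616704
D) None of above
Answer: D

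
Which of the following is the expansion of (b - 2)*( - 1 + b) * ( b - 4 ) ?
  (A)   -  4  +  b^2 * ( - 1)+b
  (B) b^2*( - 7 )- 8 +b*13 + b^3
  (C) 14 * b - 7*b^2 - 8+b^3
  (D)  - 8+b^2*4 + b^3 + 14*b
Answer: C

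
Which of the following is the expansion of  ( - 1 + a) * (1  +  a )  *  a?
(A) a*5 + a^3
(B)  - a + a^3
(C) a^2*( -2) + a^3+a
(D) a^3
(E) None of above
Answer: B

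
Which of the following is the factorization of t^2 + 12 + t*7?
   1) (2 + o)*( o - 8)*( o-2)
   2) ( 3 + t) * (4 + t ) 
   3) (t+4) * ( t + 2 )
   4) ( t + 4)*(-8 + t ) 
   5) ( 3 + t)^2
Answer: 2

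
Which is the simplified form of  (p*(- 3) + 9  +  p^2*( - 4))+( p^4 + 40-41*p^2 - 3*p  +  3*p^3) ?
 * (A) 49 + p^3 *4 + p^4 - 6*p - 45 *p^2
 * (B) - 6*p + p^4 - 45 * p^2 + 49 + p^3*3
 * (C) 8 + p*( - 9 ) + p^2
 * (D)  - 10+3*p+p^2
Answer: B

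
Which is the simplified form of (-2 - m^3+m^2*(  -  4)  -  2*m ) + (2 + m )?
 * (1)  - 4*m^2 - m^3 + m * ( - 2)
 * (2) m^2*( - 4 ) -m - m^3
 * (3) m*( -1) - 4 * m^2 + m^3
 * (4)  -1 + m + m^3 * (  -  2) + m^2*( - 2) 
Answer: 2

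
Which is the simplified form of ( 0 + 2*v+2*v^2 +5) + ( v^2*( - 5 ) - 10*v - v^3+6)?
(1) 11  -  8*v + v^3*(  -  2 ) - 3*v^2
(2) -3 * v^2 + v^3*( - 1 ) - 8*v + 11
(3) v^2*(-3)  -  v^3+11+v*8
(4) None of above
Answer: 2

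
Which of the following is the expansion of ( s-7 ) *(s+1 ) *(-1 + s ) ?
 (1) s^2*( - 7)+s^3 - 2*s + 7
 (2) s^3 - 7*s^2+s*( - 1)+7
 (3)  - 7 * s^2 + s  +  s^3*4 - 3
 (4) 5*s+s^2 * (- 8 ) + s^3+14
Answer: 2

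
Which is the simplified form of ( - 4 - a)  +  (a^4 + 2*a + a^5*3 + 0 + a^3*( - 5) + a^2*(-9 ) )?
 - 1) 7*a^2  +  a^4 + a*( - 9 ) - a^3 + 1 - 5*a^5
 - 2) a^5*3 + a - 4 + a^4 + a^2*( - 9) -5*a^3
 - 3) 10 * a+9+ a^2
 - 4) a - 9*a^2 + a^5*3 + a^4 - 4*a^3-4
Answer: 2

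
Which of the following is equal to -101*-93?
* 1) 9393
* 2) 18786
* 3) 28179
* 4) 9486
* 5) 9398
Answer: 1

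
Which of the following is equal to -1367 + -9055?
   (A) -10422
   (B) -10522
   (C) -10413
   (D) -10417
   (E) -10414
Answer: A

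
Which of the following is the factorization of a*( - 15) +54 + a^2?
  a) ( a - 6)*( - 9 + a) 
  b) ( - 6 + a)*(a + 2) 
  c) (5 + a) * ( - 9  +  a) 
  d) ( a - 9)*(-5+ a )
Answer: a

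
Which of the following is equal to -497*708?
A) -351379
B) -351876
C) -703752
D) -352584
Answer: B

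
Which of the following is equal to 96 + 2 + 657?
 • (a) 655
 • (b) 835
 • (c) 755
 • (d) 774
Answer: c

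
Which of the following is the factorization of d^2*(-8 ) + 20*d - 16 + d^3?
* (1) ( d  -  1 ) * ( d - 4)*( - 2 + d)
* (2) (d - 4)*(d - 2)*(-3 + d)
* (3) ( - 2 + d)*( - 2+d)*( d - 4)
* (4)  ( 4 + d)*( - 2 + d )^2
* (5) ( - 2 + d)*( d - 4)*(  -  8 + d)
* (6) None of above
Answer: 3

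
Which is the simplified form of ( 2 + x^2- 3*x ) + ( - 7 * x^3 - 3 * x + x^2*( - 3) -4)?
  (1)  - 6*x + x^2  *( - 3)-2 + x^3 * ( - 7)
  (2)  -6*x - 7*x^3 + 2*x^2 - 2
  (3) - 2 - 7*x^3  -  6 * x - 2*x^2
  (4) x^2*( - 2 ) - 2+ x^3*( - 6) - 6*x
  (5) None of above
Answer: 3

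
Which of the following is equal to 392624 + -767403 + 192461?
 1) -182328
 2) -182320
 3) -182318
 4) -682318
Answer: 3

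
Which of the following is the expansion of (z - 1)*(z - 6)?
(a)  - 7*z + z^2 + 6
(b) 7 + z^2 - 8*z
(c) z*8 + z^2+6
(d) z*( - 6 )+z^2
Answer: a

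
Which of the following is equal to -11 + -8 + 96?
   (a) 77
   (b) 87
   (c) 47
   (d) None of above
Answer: a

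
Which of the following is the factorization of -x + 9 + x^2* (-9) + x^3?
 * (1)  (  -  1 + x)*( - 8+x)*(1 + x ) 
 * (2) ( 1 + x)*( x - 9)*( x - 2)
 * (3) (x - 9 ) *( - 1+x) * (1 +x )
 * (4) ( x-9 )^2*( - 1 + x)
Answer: 3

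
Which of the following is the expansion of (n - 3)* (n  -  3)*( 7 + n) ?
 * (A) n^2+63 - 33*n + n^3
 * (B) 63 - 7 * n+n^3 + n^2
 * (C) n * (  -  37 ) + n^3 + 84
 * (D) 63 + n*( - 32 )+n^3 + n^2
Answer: A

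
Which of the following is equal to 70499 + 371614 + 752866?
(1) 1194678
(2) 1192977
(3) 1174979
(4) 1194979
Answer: 4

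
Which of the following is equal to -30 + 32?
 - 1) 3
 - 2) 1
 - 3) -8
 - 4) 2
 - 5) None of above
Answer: 4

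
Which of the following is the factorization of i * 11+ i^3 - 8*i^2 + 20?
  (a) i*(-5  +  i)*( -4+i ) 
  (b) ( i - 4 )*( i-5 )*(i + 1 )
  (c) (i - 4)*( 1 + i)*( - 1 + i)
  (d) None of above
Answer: b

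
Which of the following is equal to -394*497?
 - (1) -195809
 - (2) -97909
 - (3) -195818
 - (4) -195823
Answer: 3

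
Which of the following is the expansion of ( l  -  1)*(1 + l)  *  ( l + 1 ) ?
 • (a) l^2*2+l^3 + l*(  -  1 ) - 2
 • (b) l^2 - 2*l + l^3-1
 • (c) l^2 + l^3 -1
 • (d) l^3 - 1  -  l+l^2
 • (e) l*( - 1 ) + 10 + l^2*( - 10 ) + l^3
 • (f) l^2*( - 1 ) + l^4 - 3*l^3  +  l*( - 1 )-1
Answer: d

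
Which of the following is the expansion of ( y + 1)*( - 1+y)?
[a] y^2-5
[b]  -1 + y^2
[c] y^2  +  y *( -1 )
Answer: b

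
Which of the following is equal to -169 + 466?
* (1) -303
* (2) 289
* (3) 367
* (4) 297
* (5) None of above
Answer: 4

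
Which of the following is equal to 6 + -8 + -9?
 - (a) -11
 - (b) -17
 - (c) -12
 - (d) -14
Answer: a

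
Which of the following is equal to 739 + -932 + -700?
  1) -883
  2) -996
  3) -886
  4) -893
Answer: 4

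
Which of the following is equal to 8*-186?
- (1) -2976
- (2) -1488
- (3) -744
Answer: 2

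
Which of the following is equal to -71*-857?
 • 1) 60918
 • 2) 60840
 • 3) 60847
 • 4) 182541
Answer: 3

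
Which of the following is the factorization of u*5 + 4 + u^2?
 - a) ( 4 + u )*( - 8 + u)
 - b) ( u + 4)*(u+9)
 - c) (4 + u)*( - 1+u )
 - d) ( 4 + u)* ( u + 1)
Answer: d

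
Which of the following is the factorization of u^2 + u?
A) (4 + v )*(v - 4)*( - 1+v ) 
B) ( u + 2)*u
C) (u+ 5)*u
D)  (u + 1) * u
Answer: D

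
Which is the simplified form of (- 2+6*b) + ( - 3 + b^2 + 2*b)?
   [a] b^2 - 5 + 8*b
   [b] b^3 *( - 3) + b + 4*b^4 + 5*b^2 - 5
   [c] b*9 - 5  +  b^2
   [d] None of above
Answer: a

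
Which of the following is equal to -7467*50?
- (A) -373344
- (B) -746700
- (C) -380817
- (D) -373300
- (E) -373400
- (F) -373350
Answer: F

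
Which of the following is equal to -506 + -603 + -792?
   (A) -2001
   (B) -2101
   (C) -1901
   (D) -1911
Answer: C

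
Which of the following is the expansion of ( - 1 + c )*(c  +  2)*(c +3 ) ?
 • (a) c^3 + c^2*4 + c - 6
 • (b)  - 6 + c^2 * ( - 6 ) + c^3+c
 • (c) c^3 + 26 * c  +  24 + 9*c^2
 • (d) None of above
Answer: a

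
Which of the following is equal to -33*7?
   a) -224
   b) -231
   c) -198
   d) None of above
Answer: b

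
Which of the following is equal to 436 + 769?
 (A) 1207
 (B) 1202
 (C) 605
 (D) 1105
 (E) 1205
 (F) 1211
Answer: E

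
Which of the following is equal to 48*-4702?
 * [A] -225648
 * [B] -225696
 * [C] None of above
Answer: B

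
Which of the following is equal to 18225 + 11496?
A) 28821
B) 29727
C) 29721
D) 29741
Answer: C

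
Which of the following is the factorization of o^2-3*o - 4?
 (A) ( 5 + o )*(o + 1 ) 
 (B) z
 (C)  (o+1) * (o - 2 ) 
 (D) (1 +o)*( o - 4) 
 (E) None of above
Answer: D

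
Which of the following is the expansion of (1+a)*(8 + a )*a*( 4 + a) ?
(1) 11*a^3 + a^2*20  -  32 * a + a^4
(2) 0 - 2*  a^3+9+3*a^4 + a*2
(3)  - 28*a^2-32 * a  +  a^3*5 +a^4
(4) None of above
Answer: 4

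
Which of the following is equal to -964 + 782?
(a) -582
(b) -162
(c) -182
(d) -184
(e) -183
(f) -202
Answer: c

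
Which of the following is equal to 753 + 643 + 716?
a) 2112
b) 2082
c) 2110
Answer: a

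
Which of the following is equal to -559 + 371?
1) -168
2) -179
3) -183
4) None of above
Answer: 4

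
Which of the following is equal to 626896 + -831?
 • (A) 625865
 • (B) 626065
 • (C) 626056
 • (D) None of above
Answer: B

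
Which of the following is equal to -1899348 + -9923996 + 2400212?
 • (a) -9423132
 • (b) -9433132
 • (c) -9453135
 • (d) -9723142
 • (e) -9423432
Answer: a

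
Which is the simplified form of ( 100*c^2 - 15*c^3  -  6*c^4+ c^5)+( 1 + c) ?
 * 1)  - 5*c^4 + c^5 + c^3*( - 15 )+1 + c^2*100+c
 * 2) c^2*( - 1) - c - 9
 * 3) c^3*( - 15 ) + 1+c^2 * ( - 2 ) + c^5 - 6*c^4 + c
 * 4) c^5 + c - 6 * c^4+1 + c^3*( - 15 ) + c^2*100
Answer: 4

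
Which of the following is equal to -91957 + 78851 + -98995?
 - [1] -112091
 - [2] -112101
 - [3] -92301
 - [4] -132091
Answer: 2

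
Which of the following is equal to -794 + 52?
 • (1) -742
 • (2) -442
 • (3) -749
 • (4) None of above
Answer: 1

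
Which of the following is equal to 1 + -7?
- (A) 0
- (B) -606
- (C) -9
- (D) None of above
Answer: D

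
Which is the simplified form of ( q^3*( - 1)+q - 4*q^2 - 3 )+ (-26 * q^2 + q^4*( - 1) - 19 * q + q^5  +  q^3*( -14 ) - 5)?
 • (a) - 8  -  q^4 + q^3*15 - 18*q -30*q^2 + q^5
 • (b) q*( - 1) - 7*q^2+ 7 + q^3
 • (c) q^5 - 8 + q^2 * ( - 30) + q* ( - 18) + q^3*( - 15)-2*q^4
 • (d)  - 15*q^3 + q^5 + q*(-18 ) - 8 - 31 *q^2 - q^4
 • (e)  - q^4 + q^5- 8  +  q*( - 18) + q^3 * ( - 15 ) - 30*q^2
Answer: e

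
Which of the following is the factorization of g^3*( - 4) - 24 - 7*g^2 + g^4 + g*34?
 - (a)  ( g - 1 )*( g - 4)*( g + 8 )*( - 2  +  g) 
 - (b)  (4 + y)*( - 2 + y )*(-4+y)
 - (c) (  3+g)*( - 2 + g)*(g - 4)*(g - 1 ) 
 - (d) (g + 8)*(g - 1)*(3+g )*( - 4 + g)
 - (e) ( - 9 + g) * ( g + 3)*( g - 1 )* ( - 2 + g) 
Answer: c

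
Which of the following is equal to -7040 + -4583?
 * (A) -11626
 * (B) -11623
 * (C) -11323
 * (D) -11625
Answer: B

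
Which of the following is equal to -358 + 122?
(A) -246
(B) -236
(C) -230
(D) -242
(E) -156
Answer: B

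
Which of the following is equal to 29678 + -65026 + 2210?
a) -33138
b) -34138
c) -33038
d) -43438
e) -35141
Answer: a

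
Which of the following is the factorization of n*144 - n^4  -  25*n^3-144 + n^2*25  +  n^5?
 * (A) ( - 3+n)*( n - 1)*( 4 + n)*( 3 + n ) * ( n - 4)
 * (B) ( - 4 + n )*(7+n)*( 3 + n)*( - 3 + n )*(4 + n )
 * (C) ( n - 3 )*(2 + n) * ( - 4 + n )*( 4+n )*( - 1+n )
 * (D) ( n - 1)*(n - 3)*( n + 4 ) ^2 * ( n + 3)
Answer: A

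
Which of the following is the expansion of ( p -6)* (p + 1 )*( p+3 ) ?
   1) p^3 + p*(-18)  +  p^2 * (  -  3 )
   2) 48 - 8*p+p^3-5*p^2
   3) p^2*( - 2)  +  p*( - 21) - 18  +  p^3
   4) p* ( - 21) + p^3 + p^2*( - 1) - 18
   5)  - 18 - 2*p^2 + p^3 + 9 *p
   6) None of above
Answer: 3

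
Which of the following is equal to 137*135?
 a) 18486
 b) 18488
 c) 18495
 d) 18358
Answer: c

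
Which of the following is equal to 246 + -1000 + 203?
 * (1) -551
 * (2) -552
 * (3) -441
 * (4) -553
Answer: 1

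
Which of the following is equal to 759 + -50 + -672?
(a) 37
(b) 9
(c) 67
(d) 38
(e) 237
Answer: a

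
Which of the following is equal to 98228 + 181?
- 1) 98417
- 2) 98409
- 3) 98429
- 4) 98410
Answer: 2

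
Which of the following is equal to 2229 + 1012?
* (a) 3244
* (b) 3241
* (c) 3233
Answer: b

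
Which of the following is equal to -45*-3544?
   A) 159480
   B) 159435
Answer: A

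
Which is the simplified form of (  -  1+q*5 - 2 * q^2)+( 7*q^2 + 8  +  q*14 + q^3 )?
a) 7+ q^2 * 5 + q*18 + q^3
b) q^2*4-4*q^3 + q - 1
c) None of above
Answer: c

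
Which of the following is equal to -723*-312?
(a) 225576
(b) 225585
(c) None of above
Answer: a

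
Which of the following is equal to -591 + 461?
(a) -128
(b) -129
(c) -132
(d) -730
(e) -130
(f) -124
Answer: e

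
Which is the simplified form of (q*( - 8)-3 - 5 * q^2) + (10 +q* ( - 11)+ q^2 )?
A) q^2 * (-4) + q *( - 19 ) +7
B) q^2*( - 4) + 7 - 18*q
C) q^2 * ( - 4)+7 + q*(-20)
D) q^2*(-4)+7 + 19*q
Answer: A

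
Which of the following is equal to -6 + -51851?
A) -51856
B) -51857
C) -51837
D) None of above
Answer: B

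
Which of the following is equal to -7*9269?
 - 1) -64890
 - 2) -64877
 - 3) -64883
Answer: 3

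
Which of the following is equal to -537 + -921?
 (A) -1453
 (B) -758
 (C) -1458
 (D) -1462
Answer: C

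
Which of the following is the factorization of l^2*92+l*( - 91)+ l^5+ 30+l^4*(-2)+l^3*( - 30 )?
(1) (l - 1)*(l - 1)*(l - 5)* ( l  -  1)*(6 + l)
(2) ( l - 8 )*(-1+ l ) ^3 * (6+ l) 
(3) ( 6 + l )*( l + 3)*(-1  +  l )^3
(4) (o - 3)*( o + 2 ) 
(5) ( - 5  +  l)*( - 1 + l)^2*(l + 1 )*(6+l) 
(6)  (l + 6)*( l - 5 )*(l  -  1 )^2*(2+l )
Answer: 1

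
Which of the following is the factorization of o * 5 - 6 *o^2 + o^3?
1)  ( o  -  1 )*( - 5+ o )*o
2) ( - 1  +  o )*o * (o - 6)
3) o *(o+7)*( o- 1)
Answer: 1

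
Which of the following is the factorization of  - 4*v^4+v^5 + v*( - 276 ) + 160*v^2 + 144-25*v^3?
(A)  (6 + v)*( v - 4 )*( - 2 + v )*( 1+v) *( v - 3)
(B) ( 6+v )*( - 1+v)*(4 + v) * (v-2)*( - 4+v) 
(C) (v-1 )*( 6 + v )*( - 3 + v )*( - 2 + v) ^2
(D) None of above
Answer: D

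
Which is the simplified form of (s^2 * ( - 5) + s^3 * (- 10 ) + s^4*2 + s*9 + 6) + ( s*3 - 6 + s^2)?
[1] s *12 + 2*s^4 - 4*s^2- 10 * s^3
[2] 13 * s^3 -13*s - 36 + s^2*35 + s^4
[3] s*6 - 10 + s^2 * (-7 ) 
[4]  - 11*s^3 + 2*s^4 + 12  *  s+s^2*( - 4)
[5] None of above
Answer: 1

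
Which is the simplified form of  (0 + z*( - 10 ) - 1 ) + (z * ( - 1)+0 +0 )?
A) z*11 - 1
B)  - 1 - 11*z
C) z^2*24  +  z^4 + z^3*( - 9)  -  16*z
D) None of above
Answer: B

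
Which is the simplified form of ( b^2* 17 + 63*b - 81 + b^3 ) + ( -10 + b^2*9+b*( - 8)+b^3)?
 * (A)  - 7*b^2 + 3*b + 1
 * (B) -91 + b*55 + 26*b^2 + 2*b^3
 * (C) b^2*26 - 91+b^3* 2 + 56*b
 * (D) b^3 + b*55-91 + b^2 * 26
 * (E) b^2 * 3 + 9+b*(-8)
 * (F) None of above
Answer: B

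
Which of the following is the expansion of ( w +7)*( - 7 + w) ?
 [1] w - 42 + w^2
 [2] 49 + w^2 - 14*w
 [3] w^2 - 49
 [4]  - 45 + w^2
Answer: 3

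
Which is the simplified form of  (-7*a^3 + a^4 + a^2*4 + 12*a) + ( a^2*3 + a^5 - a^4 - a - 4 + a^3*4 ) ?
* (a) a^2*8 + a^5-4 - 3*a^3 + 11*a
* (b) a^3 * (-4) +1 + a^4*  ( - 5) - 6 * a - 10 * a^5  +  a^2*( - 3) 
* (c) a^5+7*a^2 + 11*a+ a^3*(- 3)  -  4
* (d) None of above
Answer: c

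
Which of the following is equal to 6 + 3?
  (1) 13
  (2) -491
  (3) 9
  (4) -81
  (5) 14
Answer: 3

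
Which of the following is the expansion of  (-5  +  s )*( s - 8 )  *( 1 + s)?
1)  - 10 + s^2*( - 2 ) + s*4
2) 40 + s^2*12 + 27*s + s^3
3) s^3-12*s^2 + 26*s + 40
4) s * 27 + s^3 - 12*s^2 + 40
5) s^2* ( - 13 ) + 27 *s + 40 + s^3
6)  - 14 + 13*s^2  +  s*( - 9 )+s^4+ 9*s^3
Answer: 4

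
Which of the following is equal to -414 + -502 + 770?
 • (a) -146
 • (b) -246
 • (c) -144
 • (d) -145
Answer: a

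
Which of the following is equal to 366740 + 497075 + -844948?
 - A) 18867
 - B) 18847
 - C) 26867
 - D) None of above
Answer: A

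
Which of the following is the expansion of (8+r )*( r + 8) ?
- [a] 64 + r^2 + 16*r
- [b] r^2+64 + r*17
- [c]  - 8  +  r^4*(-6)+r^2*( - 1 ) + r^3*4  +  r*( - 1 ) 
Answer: a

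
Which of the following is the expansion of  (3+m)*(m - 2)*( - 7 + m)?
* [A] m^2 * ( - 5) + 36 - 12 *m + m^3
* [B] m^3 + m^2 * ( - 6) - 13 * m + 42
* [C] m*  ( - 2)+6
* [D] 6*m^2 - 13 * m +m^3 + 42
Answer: B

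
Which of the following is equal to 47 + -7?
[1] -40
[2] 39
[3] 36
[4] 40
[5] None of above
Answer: 4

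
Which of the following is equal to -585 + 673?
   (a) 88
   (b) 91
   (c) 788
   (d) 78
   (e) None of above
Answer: a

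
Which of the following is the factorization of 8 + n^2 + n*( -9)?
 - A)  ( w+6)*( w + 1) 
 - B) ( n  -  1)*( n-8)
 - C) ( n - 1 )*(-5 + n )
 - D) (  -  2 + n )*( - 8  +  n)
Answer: B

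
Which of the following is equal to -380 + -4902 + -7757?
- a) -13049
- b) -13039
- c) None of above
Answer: b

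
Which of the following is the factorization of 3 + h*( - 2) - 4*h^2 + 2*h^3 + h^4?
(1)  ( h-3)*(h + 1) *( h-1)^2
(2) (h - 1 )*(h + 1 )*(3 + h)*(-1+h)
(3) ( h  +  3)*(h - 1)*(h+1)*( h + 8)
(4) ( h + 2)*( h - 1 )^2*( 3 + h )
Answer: 2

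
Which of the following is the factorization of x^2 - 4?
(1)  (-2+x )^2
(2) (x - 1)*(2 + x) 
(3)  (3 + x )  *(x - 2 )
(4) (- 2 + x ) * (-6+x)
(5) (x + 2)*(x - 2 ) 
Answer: 5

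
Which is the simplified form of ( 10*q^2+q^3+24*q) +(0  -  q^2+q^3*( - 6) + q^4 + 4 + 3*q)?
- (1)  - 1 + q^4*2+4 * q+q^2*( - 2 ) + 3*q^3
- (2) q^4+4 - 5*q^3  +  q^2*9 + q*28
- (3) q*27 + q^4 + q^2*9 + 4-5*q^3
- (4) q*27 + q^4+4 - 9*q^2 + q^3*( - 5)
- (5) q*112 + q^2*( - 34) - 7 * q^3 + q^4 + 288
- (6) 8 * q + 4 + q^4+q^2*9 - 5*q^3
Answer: 3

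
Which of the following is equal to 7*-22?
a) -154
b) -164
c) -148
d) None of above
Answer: a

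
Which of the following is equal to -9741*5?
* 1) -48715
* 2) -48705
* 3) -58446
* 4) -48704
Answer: 2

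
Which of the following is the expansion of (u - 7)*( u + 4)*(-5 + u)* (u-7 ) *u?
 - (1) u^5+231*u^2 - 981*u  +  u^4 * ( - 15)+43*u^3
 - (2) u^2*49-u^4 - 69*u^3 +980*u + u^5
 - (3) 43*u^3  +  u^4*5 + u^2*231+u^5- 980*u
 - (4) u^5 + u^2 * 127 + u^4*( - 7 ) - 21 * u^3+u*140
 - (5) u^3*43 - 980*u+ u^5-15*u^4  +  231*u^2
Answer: 5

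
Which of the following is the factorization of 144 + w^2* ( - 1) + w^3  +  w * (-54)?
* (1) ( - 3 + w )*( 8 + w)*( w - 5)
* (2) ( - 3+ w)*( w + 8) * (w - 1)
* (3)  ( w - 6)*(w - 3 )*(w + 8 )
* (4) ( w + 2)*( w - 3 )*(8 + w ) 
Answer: 3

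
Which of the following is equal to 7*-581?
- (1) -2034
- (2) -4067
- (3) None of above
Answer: 2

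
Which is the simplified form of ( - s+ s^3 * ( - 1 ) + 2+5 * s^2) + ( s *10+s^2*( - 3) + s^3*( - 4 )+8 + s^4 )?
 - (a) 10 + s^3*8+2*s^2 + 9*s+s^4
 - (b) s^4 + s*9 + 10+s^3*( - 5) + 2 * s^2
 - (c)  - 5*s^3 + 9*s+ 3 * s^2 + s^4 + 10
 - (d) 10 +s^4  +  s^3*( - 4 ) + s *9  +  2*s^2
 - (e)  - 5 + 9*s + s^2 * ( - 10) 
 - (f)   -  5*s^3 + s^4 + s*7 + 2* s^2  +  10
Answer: b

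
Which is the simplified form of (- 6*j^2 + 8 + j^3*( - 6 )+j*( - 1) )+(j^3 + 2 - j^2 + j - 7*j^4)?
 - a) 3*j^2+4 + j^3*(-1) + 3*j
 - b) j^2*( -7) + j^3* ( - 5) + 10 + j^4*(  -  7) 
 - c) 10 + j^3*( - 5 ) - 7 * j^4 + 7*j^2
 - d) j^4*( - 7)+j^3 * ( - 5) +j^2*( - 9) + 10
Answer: b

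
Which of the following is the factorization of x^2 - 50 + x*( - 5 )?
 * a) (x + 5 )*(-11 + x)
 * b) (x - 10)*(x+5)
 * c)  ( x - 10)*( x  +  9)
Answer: b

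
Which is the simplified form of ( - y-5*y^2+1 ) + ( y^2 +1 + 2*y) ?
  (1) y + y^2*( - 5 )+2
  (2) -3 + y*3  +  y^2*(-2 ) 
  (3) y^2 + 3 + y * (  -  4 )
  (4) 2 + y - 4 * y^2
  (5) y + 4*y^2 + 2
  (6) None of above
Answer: 4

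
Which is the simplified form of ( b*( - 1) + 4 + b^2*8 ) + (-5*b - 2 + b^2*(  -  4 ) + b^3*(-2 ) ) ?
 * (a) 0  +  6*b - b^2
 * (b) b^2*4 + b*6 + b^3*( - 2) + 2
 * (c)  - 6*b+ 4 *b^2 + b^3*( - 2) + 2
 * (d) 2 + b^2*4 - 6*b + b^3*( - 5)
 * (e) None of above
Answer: c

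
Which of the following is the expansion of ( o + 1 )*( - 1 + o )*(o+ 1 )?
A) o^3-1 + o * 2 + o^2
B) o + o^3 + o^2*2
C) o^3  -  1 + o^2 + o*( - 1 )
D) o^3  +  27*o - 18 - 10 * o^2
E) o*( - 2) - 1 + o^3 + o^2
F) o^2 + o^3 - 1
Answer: C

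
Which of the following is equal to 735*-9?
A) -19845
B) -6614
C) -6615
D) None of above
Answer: C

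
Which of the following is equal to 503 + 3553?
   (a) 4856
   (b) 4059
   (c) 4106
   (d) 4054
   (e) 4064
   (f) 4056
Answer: f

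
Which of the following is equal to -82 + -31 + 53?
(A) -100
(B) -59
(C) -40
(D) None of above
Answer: D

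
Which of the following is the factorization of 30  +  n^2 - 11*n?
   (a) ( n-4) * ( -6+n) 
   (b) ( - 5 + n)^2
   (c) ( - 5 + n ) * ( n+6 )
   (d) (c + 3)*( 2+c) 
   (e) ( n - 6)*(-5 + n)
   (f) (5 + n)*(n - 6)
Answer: e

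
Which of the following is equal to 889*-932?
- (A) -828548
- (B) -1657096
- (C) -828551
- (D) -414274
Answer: A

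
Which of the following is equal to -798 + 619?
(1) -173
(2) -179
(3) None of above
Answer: 2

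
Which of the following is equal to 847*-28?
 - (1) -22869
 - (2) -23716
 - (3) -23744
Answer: 2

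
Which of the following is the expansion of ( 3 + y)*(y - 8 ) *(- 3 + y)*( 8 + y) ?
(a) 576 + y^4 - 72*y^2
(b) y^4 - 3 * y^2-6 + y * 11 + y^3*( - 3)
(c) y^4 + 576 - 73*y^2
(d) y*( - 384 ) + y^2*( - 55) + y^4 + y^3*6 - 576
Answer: c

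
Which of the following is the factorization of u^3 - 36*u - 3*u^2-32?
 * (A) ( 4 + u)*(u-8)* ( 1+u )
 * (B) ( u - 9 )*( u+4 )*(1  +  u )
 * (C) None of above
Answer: A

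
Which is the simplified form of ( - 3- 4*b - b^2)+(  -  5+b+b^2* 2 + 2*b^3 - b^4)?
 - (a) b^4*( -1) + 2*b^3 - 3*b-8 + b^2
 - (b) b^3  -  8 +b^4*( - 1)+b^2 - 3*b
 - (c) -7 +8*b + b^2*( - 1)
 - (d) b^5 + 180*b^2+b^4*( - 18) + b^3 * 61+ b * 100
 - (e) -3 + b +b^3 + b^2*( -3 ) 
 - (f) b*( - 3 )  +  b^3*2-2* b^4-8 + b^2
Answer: a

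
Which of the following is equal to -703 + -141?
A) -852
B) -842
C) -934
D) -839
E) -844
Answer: E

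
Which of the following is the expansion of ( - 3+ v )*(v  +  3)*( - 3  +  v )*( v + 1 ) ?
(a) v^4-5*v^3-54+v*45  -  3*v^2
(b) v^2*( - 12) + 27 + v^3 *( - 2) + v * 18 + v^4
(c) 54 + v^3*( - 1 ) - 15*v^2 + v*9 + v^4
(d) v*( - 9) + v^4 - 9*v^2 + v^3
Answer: b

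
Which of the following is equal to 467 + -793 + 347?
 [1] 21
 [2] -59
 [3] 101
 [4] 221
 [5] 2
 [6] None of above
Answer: 1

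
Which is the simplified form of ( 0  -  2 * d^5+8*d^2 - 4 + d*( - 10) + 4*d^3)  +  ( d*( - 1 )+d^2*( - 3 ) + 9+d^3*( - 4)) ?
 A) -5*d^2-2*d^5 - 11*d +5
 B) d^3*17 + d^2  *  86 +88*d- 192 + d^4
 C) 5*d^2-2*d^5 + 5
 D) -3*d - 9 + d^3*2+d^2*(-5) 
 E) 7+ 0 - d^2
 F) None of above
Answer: F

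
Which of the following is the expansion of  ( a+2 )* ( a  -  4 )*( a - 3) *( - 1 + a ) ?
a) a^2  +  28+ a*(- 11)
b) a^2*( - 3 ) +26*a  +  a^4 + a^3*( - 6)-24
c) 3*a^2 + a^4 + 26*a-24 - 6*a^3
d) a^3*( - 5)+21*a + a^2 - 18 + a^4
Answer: c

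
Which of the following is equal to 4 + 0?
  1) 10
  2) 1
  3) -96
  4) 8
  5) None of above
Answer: 5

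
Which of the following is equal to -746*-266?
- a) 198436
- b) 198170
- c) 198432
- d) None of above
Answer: a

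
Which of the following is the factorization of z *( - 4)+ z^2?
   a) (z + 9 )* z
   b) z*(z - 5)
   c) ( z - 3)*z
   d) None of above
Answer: d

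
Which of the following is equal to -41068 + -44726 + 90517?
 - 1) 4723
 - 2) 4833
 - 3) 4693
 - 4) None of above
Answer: 1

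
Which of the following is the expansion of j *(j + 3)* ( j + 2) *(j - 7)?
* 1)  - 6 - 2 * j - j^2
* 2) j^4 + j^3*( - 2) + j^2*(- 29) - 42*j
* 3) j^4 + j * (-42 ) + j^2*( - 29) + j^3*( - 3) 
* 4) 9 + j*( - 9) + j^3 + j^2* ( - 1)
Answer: 2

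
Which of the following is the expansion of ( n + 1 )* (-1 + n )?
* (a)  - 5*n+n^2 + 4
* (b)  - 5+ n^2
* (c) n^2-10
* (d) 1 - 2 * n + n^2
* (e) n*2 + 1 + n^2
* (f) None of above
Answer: f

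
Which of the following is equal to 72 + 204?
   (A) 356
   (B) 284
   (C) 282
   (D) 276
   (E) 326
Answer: D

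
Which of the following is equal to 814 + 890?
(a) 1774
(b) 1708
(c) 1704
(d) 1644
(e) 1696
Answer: c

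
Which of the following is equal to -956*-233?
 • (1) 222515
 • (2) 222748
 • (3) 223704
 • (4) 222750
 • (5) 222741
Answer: 2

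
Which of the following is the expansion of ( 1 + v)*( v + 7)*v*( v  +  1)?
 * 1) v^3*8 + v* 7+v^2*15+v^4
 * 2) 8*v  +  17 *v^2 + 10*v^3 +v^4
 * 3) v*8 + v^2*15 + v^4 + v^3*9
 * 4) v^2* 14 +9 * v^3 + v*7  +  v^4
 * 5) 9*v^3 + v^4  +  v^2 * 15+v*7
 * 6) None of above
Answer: 5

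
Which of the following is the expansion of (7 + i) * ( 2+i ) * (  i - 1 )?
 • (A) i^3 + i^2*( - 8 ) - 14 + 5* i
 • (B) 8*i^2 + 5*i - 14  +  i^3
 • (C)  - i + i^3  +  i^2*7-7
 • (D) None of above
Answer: B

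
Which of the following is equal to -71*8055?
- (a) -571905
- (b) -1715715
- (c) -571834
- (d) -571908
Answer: a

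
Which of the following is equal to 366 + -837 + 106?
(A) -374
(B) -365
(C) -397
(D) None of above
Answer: B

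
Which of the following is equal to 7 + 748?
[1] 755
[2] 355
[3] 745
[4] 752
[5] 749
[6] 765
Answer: 1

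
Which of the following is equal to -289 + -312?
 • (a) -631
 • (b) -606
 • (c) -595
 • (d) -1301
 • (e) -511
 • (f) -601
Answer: f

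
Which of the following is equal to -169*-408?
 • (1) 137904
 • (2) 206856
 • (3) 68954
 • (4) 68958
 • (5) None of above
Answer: 5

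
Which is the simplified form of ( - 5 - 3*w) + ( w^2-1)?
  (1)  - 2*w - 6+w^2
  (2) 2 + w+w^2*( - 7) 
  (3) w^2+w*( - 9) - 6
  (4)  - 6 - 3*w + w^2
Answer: 4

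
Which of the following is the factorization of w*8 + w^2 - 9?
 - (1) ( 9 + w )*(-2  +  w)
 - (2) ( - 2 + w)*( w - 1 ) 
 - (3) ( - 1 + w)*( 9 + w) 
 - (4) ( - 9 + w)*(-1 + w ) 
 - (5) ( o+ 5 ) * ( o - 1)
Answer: 3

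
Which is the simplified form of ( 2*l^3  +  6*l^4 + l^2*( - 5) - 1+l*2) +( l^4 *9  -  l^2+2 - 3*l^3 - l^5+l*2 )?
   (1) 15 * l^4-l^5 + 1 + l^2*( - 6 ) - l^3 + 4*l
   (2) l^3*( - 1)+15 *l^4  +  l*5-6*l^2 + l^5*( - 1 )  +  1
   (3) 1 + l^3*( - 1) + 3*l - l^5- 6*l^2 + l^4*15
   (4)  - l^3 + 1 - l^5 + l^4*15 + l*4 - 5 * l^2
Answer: 1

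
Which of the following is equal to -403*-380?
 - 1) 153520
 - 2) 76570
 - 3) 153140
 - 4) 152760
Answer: 3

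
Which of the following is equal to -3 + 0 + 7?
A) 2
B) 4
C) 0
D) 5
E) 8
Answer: B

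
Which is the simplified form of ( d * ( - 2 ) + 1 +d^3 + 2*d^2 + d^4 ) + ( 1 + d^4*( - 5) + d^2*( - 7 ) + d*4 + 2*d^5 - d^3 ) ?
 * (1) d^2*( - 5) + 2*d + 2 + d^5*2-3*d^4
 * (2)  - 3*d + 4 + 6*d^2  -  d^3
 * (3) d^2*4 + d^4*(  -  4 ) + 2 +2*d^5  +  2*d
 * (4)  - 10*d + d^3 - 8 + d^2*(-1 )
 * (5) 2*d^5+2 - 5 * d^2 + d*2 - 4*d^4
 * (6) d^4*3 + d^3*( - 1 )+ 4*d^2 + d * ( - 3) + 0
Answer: 5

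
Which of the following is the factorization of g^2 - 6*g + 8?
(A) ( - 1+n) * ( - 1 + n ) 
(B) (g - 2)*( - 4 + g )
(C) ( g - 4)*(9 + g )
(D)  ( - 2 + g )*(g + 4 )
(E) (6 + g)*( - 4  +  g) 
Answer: B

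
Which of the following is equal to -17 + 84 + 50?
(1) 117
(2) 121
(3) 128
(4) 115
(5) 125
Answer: 1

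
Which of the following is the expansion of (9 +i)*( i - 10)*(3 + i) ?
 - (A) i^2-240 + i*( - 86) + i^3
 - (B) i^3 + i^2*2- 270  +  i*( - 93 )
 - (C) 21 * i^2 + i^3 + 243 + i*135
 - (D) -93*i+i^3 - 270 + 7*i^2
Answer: B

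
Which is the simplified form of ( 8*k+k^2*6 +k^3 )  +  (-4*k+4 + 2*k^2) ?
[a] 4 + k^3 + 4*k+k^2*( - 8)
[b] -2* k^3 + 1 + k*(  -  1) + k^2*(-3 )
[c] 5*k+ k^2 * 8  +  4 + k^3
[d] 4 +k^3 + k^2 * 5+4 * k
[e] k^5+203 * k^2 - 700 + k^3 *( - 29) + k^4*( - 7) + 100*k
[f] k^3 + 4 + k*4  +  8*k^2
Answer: f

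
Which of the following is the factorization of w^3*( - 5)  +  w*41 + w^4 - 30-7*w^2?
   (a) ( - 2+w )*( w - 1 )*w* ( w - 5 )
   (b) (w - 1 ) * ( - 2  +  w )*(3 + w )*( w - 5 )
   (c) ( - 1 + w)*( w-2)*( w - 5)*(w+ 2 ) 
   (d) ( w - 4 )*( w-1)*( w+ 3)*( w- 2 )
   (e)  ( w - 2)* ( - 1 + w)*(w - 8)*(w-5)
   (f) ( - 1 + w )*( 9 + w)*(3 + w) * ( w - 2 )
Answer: b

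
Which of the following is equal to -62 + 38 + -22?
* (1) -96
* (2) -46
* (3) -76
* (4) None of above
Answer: 2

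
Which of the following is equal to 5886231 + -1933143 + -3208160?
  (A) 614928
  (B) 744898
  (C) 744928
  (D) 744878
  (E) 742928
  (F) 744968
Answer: C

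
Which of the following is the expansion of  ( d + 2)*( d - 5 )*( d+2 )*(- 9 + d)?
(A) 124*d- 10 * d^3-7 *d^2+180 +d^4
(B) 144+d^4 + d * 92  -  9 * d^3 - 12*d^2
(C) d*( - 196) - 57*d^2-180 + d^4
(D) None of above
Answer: A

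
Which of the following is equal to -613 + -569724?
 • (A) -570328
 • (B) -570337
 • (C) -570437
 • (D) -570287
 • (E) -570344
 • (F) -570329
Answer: B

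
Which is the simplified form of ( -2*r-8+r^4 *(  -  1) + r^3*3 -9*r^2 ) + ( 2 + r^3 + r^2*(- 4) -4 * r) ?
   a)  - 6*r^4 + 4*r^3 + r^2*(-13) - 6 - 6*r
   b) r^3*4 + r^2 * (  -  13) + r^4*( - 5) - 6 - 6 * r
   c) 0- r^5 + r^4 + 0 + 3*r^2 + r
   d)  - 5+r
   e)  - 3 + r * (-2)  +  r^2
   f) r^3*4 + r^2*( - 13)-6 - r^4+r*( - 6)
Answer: f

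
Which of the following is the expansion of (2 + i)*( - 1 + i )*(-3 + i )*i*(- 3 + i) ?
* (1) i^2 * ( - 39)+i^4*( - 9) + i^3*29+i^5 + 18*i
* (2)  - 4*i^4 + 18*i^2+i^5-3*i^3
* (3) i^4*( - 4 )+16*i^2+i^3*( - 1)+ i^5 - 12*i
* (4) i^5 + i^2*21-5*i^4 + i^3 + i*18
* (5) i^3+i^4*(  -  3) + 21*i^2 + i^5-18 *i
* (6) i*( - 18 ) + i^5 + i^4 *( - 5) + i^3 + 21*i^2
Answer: 6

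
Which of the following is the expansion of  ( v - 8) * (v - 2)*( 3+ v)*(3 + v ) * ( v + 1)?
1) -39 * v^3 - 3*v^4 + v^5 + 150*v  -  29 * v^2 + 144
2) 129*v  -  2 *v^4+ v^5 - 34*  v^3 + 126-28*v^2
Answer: 1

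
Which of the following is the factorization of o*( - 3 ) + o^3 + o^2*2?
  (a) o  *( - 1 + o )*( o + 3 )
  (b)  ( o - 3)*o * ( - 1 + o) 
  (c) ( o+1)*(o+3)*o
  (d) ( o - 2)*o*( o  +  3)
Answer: a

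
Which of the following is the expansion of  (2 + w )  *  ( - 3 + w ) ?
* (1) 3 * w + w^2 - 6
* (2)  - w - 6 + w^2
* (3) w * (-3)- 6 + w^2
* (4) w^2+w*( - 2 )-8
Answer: 2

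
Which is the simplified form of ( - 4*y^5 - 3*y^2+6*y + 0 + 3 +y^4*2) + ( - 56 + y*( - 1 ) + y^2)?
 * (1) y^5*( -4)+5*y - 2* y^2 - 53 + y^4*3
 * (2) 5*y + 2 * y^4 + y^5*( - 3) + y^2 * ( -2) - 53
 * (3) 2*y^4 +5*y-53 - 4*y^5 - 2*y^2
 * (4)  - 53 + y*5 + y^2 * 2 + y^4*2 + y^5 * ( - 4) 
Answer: 3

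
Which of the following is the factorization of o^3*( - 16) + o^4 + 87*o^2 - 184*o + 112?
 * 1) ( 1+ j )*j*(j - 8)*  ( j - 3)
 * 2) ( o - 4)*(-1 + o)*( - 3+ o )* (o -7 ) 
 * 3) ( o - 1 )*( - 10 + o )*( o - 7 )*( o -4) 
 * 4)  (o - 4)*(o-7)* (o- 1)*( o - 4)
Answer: 4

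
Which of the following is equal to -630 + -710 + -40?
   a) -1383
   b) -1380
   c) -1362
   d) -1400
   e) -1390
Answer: b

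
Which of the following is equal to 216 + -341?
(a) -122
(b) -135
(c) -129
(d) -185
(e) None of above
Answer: e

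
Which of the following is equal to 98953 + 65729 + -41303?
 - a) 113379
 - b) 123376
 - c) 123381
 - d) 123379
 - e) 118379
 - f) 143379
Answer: d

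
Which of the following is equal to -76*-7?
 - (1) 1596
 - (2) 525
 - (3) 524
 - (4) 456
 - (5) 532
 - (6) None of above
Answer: 5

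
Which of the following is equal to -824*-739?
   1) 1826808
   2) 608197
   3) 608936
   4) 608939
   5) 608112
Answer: 3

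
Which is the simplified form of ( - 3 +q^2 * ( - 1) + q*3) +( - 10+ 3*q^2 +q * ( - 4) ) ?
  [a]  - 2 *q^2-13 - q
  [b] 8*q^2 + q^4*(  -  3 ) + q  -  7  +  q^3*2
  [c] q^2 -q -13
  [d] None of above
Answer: d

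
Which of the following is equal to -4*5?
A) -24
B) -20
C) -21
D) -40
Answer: B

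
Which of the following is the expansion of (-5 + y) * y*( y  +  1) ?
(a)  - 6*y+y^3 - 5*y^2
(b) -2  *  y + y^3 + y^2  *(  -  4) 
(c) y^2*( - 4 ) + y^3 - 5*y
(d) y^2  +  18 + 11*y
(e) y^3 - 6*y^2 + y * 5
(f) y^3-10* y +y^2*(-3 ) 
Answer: c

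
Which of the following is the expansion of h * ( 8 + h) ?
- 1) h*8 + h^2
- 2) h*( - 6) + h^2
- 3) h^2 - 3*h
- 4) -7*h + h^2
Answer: 1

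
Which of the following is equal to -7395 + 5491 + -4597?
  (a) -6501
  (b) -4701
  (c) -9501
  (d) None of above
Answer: a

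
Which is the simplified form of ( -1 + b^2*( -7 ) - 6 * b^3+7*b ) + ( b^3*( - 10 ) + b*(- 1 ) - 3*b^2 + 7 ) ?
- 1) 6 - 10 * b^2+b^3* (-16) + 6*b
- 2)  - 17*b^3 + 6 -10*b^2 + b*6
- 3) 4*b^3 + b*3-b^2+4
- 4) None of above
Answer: 1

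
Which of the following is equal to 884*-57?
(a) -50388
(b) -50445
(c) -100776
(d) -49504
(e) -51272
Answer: a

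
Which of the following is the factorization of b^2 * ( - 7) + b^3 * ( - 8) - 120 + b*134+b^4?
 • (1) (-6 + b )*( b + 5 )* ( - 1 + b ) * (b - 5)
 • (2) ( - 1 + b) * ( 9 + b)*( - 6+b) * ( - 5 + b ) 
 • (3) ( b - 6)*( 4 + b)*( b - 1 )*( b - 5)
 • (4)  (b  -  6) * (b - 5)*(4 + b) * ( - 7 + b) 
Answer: 3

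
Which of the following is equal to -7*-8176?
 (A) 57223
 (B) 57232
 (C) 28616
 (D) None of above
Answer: B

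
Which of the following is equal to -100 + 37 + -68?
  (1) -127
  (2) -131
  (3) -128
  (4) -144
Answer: 2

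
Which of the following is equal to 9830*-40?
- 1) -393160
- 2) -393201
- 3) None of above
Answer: 3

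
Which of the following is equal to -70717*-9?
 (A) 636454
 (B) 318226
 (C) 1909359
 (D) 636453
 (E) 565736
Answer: D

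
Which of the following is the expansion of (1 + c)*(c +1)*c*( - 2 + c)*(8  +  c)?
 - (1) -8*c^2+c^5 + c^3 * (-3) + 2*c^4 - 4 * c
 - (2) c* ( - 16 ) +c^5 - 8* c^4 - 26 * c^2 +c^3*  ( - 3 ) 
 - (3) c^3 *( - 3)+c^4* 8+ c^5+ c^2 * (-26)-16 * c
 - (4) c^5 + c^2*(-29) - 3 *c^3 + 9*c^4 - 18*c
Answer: 3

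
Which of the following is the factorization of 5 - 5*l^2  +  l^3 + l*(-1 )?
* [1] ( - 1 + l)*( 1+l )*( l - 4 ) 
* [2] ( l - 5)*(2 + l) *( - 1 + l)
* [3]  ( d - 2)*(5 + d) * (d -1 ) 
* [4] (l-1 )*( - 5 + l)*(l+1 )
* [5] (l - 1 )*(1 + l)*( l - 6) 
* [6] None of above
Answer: 4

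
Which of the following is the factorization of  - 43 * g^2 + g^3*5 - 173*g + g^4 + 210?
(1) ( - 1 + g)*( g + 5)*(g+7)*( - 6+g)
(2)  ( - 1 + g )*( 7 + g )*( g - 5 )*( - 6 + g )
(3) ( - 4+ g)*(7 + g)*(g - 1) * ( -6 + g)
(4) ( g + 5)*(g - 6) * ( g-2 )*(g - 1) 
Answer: 1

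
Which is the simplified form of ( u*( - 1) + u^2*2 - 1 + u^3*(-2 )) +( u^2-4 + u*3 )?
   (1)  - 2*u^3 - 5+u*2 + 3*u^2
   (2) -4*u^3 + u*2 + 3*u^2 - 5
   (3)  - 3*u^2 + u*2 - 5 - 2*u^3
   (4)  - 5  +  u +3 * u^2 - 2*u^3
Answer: 1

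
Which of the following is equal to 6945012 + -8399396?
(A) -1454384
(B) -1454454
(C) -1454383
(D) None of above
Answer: A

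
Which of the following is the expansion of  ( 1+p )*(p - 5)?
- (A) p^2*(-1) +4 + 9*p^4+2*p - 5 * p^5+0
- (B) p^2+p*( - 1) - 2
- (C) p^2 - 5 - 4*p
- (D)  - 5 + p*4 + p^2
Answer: C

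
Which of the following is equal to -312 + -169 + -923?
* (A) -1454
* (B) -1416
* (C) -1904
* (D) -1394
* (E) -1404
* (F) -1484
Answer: E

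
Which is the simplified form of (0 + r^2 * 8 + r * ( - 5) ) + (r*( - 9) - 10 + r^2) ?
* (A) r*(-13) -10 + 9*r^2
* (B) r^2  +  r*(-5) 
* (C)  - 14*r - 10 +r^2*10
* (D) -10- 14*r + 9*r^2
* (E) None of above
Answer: D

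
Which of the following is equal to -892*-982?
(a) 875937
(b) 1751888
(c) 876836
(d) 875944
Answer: d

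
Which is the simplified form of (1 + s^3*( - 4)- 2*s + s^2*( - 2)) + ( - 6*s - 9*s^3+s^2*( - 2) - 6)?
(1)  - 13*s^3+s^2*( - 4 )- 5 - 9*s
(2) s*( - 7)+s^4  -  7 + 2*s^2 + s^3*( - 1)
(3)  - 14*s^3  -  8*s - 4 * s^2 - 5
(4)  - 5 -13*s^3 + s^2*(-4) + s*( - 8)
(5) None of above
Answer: 4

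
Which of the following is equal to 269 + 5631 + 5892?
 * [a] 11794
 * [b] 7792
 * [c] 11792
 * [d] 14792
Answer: c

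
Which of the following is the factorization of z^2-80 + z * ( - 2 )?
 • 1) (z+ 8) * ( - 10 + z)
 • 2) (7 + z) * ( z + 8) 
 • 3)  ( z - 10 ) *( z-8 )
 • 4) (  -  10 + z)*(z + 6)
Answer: 1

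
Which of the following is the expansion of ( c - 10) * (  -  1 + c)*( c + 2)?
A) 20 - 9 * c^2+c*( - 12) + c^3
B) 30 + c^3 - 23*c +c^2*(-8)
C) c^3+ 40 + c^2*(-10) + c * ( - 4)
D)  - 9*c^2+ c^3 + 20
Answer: A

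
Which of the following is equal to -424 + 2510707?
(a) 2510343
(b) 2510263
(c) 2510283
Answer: c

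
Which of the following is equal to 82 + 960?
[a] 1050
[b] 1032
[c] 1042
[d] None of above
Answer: c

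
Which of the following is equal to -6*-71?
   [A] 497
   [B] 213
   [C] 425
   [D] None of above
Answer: D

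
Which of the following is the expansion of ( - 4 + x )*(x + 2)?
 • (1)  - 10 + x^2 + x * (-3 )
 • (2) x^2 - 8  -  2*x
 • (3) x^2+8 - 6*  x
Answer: 2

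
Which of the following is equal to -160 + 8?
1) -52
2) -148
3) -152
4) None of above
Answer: 3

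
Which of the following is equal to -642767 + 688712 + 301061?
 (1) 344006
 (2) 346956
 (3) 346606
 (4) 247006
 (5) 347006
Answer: 5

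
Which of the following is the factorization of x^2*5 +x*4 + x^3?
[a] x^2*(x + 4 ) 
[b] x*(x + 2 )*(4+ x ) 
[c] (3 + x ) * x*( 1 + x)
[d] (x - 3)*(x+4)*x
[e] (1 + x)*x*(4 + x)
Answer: e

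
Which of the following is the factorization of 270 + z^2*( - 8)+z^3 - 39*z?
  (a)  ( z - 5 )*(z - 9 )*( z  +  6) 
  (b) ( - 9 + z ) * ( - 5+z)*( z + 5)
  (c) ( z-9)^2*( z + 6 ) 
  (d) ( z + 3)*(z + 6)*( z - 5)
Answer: a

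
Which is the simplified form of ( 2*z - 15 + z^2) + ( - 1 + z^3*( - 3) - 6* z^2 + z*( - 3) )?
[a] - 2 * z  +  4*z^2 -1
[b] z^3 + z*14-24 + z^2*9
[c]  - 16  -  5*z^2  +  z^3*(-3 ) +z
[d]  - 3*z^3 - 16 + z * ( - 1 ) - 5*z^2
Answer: d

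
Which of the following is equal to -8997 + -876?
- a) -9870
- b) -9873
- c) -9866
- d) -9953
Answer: b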